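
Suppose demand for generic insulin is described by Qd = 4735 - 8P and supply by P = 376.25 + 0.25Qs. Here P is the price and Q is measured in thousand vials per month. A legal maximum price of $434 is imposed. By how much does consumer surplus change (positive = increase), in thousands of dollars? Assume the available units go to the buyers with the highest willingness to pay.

Rearranging supply gives Qs = 4P - 1505. Equilibrium: 4735 - 8P = 4P - 1505, so 6240 = 12P and P* = 520, Q* = 575.
The ceiling of 434 is below the equilibrium price 520, so it binds.
At P = 434: Qd = 4735 - 8·434 = 1263 and Qs = 4·434 - 1505 = 231.
Consumer surplus without the control is ½ · (591.875 - 520) · 575 = 20664.0625.
With the ceiling, 231 units are sold at 434 (assume they go to the highest-value buyers). The demand price at Q = 231 is 563, so CS = ½ · [(591.875 - 434) + (563 - 434)] · 231 = 33134.0625.
Change in consumer surplus = 33134.0625 - 20664.0625 = 12470.

12470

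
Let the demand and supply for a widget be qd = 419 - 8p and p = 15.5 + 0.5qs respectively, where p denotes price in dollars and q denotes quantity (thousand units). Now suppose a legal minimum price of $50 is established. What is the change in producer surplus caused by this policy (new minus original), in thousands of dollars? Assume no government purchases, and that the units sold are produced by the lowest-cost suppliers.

Rearranging supply gives qs = 2p - 31. In a free market, 419 - 8p = 2p - 31 gives the equilibrium p* = 45, q* = 59.
Since 50 > 45, the floor is binding.
At p = 50: qd = 419 - 8·50 = 19 and qs = 2·50 - 31 = 69.
Producer surplus without the control is ½ · (45 - 15.5) · 59 = 870.25.
With the floor, 19 units are sold at 50. The supply price at q = 19 is 25, so PS = ½ · [(50 - 15.5) + (50 - 25)] · 19 = 565.25.
Change in producer surplus = 565.25 - 870.25 = -305.

-305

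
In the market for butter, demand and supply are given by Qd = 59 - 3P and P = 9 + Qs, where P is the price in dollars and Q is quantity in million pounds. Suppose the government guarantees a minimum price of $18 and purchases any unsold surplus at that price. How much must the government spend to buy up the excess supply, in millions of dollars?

Rearranging supply gives Qs = P - 9. Setting quantity demanded equal to quantity supplied, 59 - 3P = P - 9, gives P* = 17 and Q* = 8.
Because the floor (18) lies above the market-clearing price, it is binding.
At P = 18: Qd = 59 - 3·18 = 5 and Qs = 18 - 9 = 9.
Surplus = Qs - Qd = 4.
Government expenditure = surplus × support price = 4 × 18 = 72.

72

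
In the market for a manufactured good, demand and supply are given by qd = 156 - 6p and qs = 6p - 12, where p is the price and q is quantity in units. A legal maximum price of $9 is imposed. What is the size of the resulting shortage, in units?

60

Without the control the market clears where 156 - 6p = 6p - 12, i.e. p* = 14 and q* = 72.
Because the ceiling (9) lies below the market-clearing price, it is binding.
At p = 9: qd = 156 - 6·9 = 102 and qs = 6·9 - 12 = 42.
Shortage = qd - qs = 102 - 42 = 60.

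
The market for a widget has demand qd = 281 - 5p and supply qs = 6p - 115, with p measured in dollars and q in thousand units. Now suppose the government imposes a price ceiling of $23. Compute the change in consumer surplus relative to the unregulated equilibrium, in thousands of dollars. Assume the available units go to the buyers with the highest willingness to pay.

In a free market, 281 - 5p = 6p - 115 gives the equilibrium p* = 36, q* = 101.
Because the ceiling (23) lies below the market-clearing price, it is binding.
At p = 23: qd = 281 - 5·23 = 166 and qs = 6·23 - 115 = 23.
Consumer surplus without the control is ½ · (56.2 - 36) · 101 = 1020.1.
With the ceiling, 23 units are sold at 23 (assume they go to the highest-value buyers). The demand price at q = 23 is 51.6, so CS = ½ · [(56.2 - 23) + (51.6 - 23)] · 23 = 710.7.
Change in consumer surplus = 710.7 - 1020.1 = -309.4.

-309.4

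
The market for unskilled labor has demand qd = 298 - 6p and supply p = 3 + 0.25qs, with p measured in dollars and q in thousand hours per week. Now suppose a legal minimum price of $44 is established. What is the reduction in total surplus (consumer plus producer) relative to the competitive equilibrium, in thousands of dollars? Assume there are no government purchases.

1267.5

Rearranging supply gives qs = 4p - 12. Setting quantity demanded equal to quantity supplied, 298 - 6p = 4p - 12, gives p* = 31 and q* = 112.
Because the floor (44) lies above the market-clearing price, it is binding.
At p = 44: qd = 298 - 6·44 = 34 and qs = 4·44 - 12 = 164.
Quantity traded falls to 34. At q = 34 the demand price is (298 - 34)/6 = 44 and the supply price is (12 + 34)/4 = 11.5.
Deadweight loss = ½ · (44 - 11.5) · (112 - 34) = ½ · 32.5 · 78 = 1267.5.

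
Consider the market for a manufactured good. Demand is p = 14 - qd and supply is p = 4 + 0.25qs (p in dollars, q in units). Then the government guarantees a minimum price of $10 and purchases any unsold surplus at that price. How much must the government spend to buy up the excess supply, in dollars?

Rearranging demand gives qd = 14 - p; rearranging supply gives qs = 4p - 16. Equilibrium: 14 - p = 4p - 16, so 30 = 5p and p* = 6, q* = 8.
Since 10 > 6, the floor is binding.
At p = 10: qd = 14 - 10 = 4 and qs = 4·10 - 16 = 24.
Surplus = qs - qd = 20.
Government expenditure = surplus × support price = 20 × 10 = 200.

200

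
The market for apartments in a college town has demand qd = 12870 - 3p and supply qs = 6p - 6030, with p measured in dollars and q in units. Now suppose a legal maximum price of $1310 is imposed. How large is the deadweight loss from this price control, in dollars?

5616900

Equilibrium: 12870 - 3p = 6p - 6030, so 18900 = 9p and p* = 2100, q* = 6570.
The ceiling of 1310 is below the equilibrium price 2100, so it binds.
At p = 1310: qd = 12870 - 3·1310 = 8940 and qs = 6·1310 - 6030 = 1830.
Quantity traded falls to 1830. At q = 1830 the demand price is (12870 - 1830)/3 = 3680 and the supply price is (6030 + 1830)/6 = 1310.
Deadweight loss = ½ · (3680 - 1310) · (6570 - 1830) = ½ · 2370 · 4740 = 5616900.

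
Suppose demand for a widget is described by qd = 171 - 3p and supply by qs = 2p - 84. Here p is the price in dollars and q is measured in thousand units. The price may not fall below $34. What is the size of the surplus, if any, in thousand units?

In a free market, 171 - 3p = 2p - 84 gives the equilibrium p* = 51, q* = 18.
Since 34 is below p* = 51, the floor does not bind and the free-market outcome prevails.
Since the control does not bind, there is no surplus.

0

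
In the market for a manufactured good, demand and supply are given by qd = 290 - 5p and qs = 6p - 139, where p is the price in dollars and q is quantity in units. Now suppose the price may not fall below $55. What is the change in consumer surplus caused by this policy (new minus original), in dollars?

-880

Equilibrium: 290 - 5p = 6p - 139, so 429 = 11p and p* = 39, q* = 95.
The floor of 55 is above the equilibrium price 39, so it binds.
At p = 55: qd = 290 - 5·55 = 15 and qs = 6·55 - 139 = 191.
Consumer surplus without the control is ½ · (58 - 39) · 95 = 902.5.
With the floor, consumers buy 15 units at 55, so CS = ½ · (58 - 55) · 15 = 22.5.
Change in consumer surplus = 22.5 - 902.5 = -880.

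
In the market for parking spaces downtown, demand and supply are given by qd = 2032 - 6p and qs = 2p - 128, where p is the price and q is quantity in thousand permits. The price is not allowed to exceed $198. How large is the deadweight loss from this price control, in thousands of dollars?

6912

Equilibrium: 2032 - 6p = 2p - 128, so 2160 = 8p and p* = 270, q* = 412.
The ceiling of 198 is below the equilibrium price 270, so it binds.
At p = 198: qd = 2032 - 6·198 = 844 and qs = 2·198 - 128 = 268.
Quantity traded falls to 268. At q = 268 the demand price is (2032 - 268)/6 = 294 and the supply price is (128 + 268)/2 = 198.
Deadweight loss = ½ · (294 - 198) · (412 - 268) = ½ · 96 · 144 = 6912.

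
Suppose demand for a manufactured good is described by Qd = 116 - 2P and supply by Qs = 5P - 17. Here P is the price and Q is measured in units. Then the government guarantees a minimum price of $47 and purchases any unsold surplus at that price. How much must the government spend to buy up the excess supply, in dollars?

9212

Setting quantity demanded equal to quantity supplied, 116 - 2P = 5P - 17, gives P* = 19 and Q* = 78.
Because the floor (47) lies above the market-clearing price, it is binding.
At P = 47: Qd = 116 - 2·47 = 22 and Qs = 5·47 - 17 = 218.
Surplus = Qs - Qd = 196.
Government expenditure = surplus × support price = 196 × 47 = 9212.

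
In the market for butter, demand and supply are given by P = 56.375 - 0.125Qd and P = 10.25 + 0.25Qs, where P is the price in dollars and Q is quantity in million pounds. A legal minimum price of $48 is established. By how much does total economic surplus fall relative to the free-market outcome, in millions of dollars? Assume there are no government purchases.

Rearranging demand gives Qd = 451 - 8P; rearranging supply gives Qs = 4P - 41. Equilibrium: 451 - 8P = 4P - 41, so 492 = 12P and P* = 41, Q* = 123.
Since 48 > 41, the floor is binding.
At P = 48: Qd = 451 - 8·48 = 67 and Qs = 4·48 - 41 = 151.
Quantity traded falls to 67. At Q = 67 the demand price is (451 - 67)/8 = 48 and the supply price is (41 + 67)/4 = 27.
Deadweight loss = ½ · (48 - 27) · (123 - 67) = ½ · 21 · 56 = 588.

588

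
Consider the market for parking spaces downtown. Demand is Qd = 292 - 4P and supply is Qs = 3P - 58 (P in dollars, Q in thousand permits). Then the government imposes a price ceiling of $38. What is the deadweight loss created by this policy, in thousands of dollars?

378

Without the control the market clears where 292 - 4P = 3P - 58, i.e. P* = 50 and Q* = 92.
Since 38 < 50, the ceiling is binding.
At P = 38: Qd = 292 - 4·38 = 140 and Qs = 3·38 - 58 = 56.
Quantity traded falls to 56. At Q = 56 the demand price is (292 - 56)/4 = 59 and the supply price is (58 + 56)/3 = 38.
Deadweight loss = ½ · (59 - 38) · (92 - 56) = ½ · 21 · 36 = 378.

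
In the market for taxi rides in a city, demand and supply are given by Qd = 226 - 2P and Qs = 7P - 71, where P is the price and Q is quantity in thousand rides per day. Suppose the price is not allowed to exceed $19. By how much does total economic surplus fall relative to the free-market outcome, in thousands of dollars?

3087

In a free market, 226 - 2P = 7P - 71 gives the equilibrium P* = 33, Q* = 160.
Because the ceiling (19) lies below the market-clearing price, it is binding.
At P = 19: Qd = 226 - 2·19 = 188 and Qs = 7·19 - 71 = 62.
Quantity traded falls to 62. At Q = 62 the demand price is (226 - 62)/2 = 82 and the supply price is (71 + 62)/7 = 19.
Deadweight loss = ½ · (82 - 19) · (160 - 62) = ½ · 63 · 98 = 3087.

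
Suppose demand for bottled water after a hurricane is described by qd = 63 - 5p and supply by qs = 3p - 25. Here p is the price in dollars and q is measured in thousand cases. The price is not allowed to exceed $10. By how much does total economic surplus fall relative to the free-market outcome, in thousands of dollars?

Equilibrium: 63 - 5p = 3p - 25, so 88 = 8p and p* = 11, q* = 8.
Because the ceiling (10) lies below the market-clearing price, it is binding.
At p = 10: qd = 63 - 5·10 = 13 and qs = 3·10 - 25 = 5.
Quantity traded falls to 5. At q = 5 the demand price is (63 - 5)/5 = 11.6 and the supply price is (25 + 5)/3 = 10.
Deadweight loss = ½ · (11.6 - 10) · (8 - 5) = ½ · 1.6 · 3 = 2.4.

2.4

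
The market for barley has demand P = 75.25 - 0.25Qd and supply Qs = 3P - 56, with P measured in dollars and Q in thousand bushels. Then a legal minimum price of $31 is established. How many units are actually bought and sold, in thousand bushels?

97

Rearranging demand gives Qd = 301 - 4P. In a free market, 301 - 4P = 3P - 56 gives the equilibrium P* = 51, Q* = 97.
The floor of 31 is below the equilibrium price 51, so it is not binding; the market clears at P* = 51, Q* = 97.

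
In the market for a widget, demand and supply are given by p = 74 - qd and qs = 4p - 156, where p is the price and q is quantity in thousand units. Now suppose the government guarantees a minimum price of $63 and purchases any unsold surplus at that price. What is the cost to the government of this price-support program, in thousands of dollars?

5355

Rearranging demand gives qd = 74 - p. Setting quantity demanded equal to quantity supplied, 74 - p = 4p - 156, gives p* = 46 and q* = 28.
Since 63 > 46, the floor is binding.
At p = 63: qd = 74 - 63 = 11 and qs = 4·63 - 156 = 96.
Surplus = qs - qd = 85.
Government expenditure = surplus × support price = 85 × 63 = 5355.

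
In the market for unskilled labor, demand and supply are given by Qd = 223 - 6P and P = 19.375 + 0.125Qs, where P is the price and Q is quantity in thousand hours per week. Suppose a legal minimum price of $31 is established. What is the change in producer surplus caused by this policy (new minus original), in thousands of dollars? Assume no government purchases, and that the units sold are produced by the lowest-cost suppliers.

Rearranging supply gives Qs = 8P - 155. In a free market, 223 - 6P = 8P - 155 gives the equilibrium P* = 27, Q* = 61.
Since 31 > 27, the floor is binding.
At P = 31: Qd = 223 - 6·31 = 37 and Qs = 8·31 - 155 = 93.
Producer surplus without the control is ½ · (27 - 19.375) · 61 = 232.5625.
With the floor, 37 units are sold at 31. The supply price at Q = 37 is 24, so PS = ½ · [(31 - 19.375) + (31 - 24)] · 37 = 344.5625.
Change in producer surplus = 344.5625 - 232.5625 = 112.

112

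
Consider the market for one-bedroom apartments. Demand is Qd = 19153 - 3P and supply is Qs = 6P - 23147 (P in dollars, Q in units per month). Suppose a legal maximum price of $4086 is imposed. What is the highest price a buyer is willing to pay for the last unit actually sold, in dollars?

Equilibrium: 19153 - 3P = 6P - 23147, so 42300 = 9P and P* = 4700, Q* = 5053.
The ceiling of 4086 is below the equilibrium price 4700, so it binds.
At P = 4086: Qd = 19153 - 3·4086 = 6895 and Qs = 6·4086 - 23147 = 1369.
Only 1369 units reach the market. On the demand curve, the marginal buyer's willingness to pay at Q = 1369 is (19153 - 1369)/3 = 5928.

5928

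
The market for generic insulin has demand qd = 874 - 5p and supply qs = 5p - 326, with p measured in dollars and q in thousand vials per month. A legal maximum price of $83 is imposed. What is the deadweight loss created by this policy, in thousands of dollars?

Without the control the market clears where 874 - 5p = 5p - 326, i.e. p* = 120 and q* = 274.
Because the ceiling (83) lies below the market-clearing price, it is binding.
At p = 83: qd = 874 - 5·83 = 459 and qs = 5·83 - 326 = 89.
Quantity traded falls to 89. At q = 89 the demand price is (874 - 89)/5 = 157 and the supply price is (326 + 89)/5 = 83.
Deadweight loss = ½ · (157 - 83) · (274 - 89) = ½ · 74 · 185 = 6845.

6845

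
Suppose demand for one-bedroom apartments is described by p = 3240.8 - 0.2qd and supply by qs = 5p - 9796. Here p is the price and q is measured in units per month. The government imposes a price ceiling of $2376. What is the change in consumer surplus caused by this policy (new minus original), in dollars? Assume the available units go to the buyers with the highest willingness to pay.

341376

Rearranging demand gives qd = 16204 - 5p. Equilibrium: 16204 - 5p = 5p - 9796, so 26000 = 10p and p* = 2600, q* = 3204.
The ceiling of 2376 is below the equilibrium price 2600, so it binds.
At p = 2376: qd = 16204 - 5·2376 = 4324 and qs = 5·2376 - 9796 = 2084.
Consumer surplus without the control is ½ · (3240.8 - 2600) · 3204 = 1026561.6.
With the ceiling, 2084 units are sold at 2376 (assume they go to the highest-value buyers). The demand price at q = 2084 is 2824, so CS = ½ · [(3240.8 - 2376) + (2824 - 2376)] · 2084 = 1367937.6.
Change in consumer surplus = 1367937.6 - 1026561.6 = 341376.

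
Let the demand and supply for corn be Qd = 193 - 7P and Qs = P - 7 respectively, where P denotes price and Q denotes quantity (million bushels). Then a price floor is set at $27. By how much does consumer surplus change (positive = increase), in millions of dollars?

Without the control the market clears where 193 - 7P = P - 7, i.e. P* = 25 and Q* = 18.
Since 27 > 25, the floor is binding.
At P = 27: Qd = 193 - 7·27 = 4 and Qs = 27 - 7 = 20.
Consumer surplus without the control is ½ · (193/7 - 25) · 18 = 162/7.
With the floor, consumers buy 4 units at 27, so CS = ½ · (193/7 - 27) · 4 = 8/7.
Change in consumer surplus = 8/7 - 162/7 = -22.

-22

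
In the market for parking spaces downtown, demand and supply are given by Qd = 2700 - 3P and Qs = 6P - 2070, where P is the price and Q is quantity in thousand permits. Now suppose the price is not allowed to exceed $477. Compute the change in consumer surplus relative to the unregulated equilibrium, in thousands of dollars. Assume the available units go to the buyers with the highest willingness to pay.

25122

Without the control the market clears where 2700 - 3P = 6P - 2070, i.e. P* = 530 and Q* = 1110.
Since 477 < 530, the ceiling is binding.
At P = 477: Qd = 2700 - 3·477 = 1269 and Qs = 6·477 - 2070 = 792.
Consumer surplus without the control is ½ · (900 - 530) · 1110 = 205350.
With the ceiling, 792 units are sold at 477 (assume they go to the highest-value buyers). The demand price at Q = 792 is 636, so CS = ½ · [(900 - 477) + (636 - 477)] · 792 = 230472.
Change in consumer surplus = 230472 - 205350 = 25122.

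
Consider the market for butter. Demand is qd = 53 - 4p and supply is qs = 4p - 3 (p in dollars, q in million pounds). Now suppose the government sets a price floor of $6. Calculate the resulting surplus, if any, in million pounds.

Without the control the market clears where 53 - 4p = 4p - 3, i.e. p* = 7 and q* = 25.
Since 6 is below p* = 7, the floor does not bind and the free-market outcome prevails.
Since the control does not bind, there is no surplus.

0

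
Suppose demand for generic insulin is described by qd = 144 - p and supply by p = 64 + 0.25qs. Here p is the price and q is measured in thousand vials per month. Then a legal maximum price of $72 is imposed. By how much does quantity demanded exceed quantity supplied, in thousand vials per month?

40

Rearranging supply gives qs = 4p - 256. Without the control the market clears where 144 - p = 4p - 256, i.e. p* = 80 and q* = 64.
Since 72 < 80, the ceiling is binding.
At p = 72: qd = 144 - 72 = 72 and qs = 4·72 - 256 = 32.
Shortage = qd - qs = 72 - 32 = 40.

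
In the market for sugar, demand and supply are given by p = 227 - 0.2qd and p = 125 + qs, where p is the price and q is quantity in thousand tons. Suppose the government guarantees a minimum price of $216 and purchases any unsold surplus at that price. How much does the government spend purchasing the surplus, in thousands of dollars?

7776

Rearranging demand gives qd = 1135 - 5p; rearranging supply gives qs = p - 125. Without the control the market clears where 1135 - 5p = p - 125, i.e. p* = 210 and q* = 85.
Because the floor (216) lies above the market-clearing price, it is binding.
At p = 216: qd = 1135 - 5·216 = 55 and qs = 216 - 125 = 91.
Surplus = qs - qd = 36.
Government expenditure = surplus × support price = 36 × 216 = 7776.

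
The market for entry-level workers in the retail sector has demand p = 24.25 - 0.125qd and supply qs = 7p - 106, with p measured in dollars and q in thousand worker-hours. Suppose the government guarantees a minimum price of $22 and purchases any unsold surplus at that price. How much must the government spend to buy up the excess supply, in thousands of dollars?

Rearranging demand gives qd = 194 - 8p. Equilibrium: 194 - 8p = 7p - 106, so 300 = 15p and p* = 20, q* = 34.
The floor of 22 is above the equilibrium price 20, so it binds.
At p = 22: qd = 194 - 8·22 = 18 and qs = 7·22 - 106 = 48.
Surplus = qs - qd = 30.
Government expenditure = surplus × support price = 30 × 22 = 660.

660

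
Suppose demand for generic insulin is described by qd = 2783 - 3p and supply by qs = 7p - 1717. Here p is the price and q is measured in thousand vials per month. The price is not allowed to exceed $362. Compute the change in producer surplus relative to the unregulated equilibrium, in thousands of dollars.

In a free market, 2783 - 3p = 7p - 1717 gives the equilibrium p* = 450, q* = 1433.
Since 362 < 450, the ceiling is binding.
At p = 362: qd = 2783 - 3·362 = 1697 and qs = 7·362 - 1717 = 817.
Producer surplus without the control is ½ · (450 - 1717/7) · 1433 = 2053489/14.
With the ceiling, producers sell 817 units at 362, so PS = ½ · (362 - 1717/7) · 817 = 667489/14.
Change in producer surplus = 667489/14 - 2053489/14 = -99000.

-99000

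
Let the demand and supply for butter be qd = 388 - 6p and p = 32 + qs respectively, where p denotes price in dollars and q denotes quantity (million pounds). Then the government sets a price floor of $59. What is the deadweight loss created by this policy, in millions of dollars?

0

Rearranging supply gives qs = p - 32. Setting quantity demanded equal to quantity supplied, 388 - 6p = p - 32, gives p* = 60 and q* = 28.
The floor of 59 is below the equilibrium price 60, so it is not binding; the market clears at p* = 60, q* = 28.
Since the control does not bind, no trades are prevented and deadweight loss is zero.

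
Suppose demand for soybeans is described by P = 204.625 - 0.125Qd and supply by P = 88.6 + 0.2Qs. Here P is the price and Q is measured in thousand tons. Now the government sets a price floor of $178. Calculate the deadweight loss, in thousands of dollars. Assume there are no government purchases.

Rearranging demand gives Qd = 1637 - 8P; rearranging supply gives Qs = 5P - 443. Equilibrium: 1637 - 8P = 5P - 443, so 2080 = 13P and P* = 160, Q* = 357.
Since 178 > 160, the floor is binding.
At P = 178: Qd = 1637 - 8·178 = 213 and Qs = 5·178 - 443 = 447.
Quantity traded falls to 213. At Q = 213 the demand price is (1637 - 213)/8 = 178 and the supply price is (443 + 213)/5 = 131.2.
Deadweight loss = ½ · (178 - 131.2) · (357 - 213) = ½ · 46.8 · 144 = 3369.6.

3369.6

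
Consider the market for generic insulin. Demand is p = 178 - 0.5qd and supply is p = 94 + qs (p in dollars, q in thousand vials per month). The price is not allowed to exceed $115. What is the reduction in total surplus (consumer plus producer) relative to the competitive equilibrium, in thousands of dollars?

Rearranging demand gives qd = 356 - 2p; rearranging supply gives qs = p - 94. Without the control the market clears where 356 - 2p = p - 94, i.e. p* = 150 and q* = 56.
The ceiling of 115 is below the equilibrium price 150, so it binds.
At p = 115: qd = 356 - 2·115 = 126 and qs = 115 - 94 = 21.
Quantity traded falls to 21. At q = 21 the demand price is (356 - 21)/2 = 167.5 and the supply price is 94 + 21 = 115.
Deadweight loss = ½ · (167.5 - 115) · (56 - 21) = ½ · 52.5 · 35 = 918.75.

918.75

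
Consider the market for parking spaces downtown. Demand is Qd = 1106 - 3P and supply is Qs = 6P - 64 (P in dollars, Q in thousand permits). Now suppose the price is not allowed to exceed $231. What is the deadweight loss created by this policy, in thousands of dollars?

Equilibrium: 1106 - 3P = 6P - 64, so 1170 = 9P and P* = 130, Q* = 716.
Since 231 is above P* = 130, the ceiling does not bind and the free-market outcome prevails.
Since the control does not bind, no trades are prevented and deadweight loss is zero.

0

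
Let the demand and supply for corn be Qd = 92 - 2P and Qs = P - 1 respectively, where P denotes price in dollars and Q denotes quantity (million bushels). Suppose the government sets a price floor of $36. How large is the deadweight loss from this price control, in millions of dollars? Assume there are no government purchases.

75

Without the control the market clears where 92 - 2P = P - 1, i.e. P* = 31 and Q* = 30.
Because the floor (36) lies above the market-clearing price, it is binding.
At P = 36: Qd = 92 - 2·36 = 20 and Qs = 36 - 1 = 35.
Quantity traded falls to 20. At Q = 20 the demand price is (92 - 20)/2 = 36 and the supply price is 1 + 20 = 21.
Deadweight loss = ½ · (36 - 21) · (30 - 20) = ½ · 15 · 10 = 75.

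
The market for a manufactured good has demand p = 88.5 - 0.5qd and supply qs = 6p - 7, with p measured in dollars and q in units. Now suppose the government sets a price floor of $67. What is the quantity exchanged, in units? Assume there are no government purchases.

Rearranging demand gives qd = 177 - 2p. Setting quantity demanded equal to quantity supplied, 177 - 2p = 6p - 7, gives p* = 23 and q* = 131.
Because the floor (67) lies above the market-clearing price, it is binding.
At p = 67: qd = 177 - 2·67 = 43 and qs = 6·67 - 7 = 395.
The quantity actually transacted is the short side, demand: 43.

43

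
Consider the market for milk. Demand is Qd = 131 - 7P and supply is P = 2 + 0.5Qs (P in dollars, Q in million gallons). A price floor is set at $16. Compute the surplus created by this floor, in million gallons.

9

Rearranging supply gives Qs = 2P - 4. Equilibrium: 131 - 7P = 2P - 4, so 135 = 9P and P* = 15, Q* = 26.
Since 16 > 15, the floor is binding.
At P = 16: Qd = 131 - 7·16 = 19 and Qs = 2·16 - 4 = 28.
Surplus = Qs - Qd = 28 - 19 = 9.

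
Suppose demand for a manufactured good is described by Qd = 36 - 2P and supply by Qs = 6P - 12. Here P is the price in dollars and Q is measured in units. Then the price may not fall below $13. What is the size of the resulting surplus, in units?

Equilibrium: 36 - 2P = 6P - 12, so 48 = 8P and P* = 6, Q* = 24.
The floor of 13 is above the equilibrium price 6, so it binds.
At P = 13: Qd = 36 - 2·13 = 10 and Qs = 6·13 - 12 = 66.
Surplus = Qs - Qd = 66 - 10 = 56.

56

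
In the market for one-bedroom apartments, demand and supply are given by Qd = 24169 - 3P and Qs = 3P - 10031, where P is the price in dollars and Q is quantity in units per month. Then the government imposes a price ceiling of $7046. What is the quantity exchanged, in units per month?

Setting quantity demanded equal to quantity supplied, 24169 - 3P = 3P - 10031, gives P* = 5700 and Q* = 7069.
Since 7046 is above P* = 5700, the ceiling does not bind and the free-market outcome prevails.

7069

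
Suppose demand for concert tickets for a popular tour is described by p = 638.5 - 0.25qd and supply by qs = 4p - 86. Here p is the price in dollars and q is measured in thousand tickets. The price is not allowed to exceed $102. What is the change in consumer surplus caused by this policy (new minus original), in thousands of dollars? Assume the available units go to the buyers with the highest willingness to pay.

-30552

Rearranging demand gives qd = 2554 - 4p. Equilibrium: 2554 - 4p = 4p - 86, so 2640 = 8p and p* = 330, q* = 1234.
The ceiling of 102 is below the equilibrium price 330, so it binds.
At p = 102: qd = 2554 - 4·102 = 2146 and qs = 4·102 - 86 = 322.
Consumer surplus without the control is ½ · (638.5 - 330) · 1234 = 190344.5.
With the ceiling, 322 units are sold at 102 (assume they go to the highest-value buyers). The demand price at q = 322 is 558, so CS = ½ · [(638.5 - 102) + (558 - 102)] · 322 = 159792.5.
Change in consumer surplus = 159792.5 - 190344.5 = -30552.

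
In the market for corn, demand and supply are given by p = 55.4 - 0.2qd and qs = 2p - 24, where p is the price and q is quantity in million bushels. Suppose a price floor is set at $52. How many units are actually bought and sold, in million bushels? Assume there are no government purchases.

Rearranging demand gives qd = 277 - 5p. In a free market, 277 - 5p = 2p - 24 gives the equilibrium p* = 43, q* = 62.
Because the floor (52) lies above the market-clearing price, it is binding.
At p = 52: qd = 277 - 5·52 = 17 and qs = 2·52 - 24 = 80.
The quantity actually transacted is the short side, demand: 17.

17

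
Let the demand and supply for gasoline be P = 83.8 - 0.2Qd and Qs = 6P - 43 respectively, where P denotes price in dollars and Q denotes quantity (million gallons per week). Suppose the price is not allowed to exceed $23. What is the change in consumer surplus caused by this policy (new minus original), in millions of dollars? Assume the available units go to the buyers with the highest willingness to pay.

505.4

Rearranging demand gives Qd = 419 - 5P. In a free market, 419 - 5P = 6P - 43 gives the equilibrium P* = 42, Q* = 209.
Since 23 < 42, the ceiling is binding.
At P = 23: Qd = 419 - 5·23 = 304 and Qs = 6·23 - 43 = 95.
Consumer surplus without the control is ½ · (83.8 - 42) · 209 = 4368.1.
With the ceiling, 95 units are sold at 23 (assume they go to the highest-value buyers). The demand price at Q = 95 is 64.8, so CS = ½ · [(83.8 - 23) + (64.8 - 23)] · 95 = 4873.5.
Change in consumer surplus = 4873.5 - 4368.1 = 505.4.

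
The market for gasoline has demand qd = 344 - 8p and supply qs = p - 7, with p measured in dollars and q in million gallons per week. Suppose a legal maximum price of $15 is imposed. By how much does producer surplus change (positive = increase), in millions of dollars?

-480

Without the control the market clears where 344 - 8p = p - 7, i.e. p* = 39 and q* = 32.
Since 15 < 39, the ceiling is binding.
At p = 15: qd = 344 - 8·15 = 224 and qs = 15 - 7 = 8.
Producer surplus without the control is ½ · (39 - 7) · 32 = 512.
With the ceiling, producers sell 8 units at 15, so PS = ½ · (15 - 7) · 8 = 32.
Change in producer surplus = 32 - 512 = -480.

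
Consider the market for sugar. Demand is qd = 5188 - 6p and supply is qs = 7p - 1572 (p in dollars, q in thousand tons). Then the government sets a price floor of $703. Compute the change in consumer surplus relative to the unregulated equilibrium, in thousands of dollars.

In a free market, 5188 - 6p = 7p - 1572 gives the equilibrium p* = 520, q* = 2068.
The floor of 703 is above the equilibrium price 520, so it binds.
At p = 703: qd = 5188 - 6·703 = 970 and qs = 7·703 - 1572 = 3349.
Consumer surplus without the control is ½ · (2594/3 - 520) · 2068 = 1069156/3.
With the floor, consumers buy 970 units at 703, so CS = ½ · (2594/3 - 703) · 970 = 235225/3.
Change in consumer surplus = 235225/3 - 1069156/3 = -277977.

-277977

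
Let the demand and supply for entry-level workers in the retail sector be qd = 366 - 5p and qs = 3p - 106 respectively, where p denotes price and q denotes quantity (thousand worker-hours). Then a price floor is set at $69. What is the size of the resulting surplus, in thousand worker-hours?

Equilibrium: 366 - 5p = 3p - 106, so 472 = 8p and p* = 59, q* = 71.
The floor of 69 is above the equilibrium price 59, so it binds.
At p = 69: qd = 366 - 5·69 = 21 and qs = 3·69 - 106 = 101.
Surplus = qs - qd = 101 - 21 = 80.

80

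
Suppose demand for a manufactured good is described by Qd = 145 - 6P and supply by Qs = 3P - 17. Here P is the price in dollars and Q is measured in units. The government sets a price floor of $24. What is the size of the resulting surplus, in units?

54

Setting quantity demanded equal to quantity supplied, 145 - 6P = 3P - 17, gives P* = 18 and Q* = 37.
Because the floor (24) lies above the market-clearing price, it is binding.
At P = 24: Qd = 145 - 6·24 = 1 and Qs = 3·24 - 17 = 55.
Surplus = Qs - Qd = 55 - 1 = 54.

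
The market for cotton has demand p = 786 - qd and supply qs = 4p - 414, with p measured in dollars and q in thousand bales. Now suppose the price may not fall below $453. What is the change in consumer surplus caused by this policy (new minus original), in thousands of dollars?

-93613.5

Rearranging demand gives qd = 786 - p. Equilibrium: 786 - p = 4p - 414, so 1200 = 5p and p* = 240, q* = 546.
The floor of 453 is above the equilibrium price 240, so it binds.
At p = 453: qd = 786 - 453 = 333 and qs = 4·453 - 414 = 1398.
Consumer surplus without the control is ½ · (786 - 240) · 546 = 149058.
With the floor, consumers buy 333 units at 453, so CS = ½ · (786 - 453) · 333 = 55444.5.
Change in consumer surplus = 55444.5 - 149058 = -93613.5.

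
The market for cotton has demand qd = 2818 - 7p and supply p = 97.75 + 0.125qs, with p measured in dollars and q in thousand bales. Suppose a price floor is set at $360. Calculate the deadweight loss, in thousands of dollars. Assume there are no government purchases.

94500

Rearranging supply gives qs = 8p - 782. Without the control the market clears where 2818 - 7p = 8p - 782, i.e. p* = 240 and q* = 1138.
Since 360 > 240, the floor is binding.
At p = 360: qd = 2818 - 7·360 = 298 and qs = 8·360 - 782 = 2098.
Quantity traded falls to 298. At q = 298 the demand price is (2818 - 298)/7 = 360 and the supply price is (782 + 298)/8 = 135.
Deadweight loss = ½ · (360 - 135) · (1138 - 298) = ½ · 225 · 840 = 94500.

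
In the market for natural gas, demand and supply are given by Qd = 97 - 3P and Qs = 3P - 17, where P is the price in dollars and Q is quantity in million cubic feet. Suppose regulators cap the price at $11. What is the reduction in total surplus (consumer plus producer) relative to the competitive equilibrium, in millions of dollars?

192

Without the control the market clears where 97 - 3P = 3P - 17, i.e. P* = 19 and Q* = 40.
Since 11 < 19, the ceiling is binding.
At P = 11: Qd = 97 - 3·11 = 64 and Qs = 3·11 - 17 = 16.
Quantity traded falls to 16. At Q = 16 the demand price is (97 - 16)/3 = 27 and the supply price is (17 + 16)/3 = 11.
Deadweight loss = ½ · (27 - 11) · (40 - 16) = ½ · 16 · 24 = 192.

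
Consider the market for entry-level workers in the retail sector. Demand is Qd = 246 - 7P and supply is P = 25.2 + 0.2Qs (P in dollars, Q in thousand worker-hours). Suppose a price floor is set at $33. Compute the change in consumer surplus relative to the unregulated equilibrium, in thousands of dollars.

Rearranging supply gives Qs = 5P - 126. In a free market, 246 - 7P = 5P - 126 gives the equilibrium P* = 31, Q* = 29.
The floor of 33 is above the equilibrium price 31, so it binds.
At P = 33: Qd = 246 - 7·33 = 15 and Qs = 5·33 - 126 = 39.
Consumer surplus without the control is ½ · (246/7 - 31) · 29 = 841/14.
With the floor, consumers buy 15 units at 33, so CS = ½ · (246/7 - 33) · 15 = 225/14.
Change in consumer surplus = 225/14 - 841/14 = -44.

-44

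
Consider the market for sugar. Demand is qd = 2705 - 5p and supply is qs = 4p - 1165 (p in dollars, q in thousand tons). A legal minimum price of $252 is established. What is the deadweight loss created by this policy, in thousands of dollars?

Equilibrium: 2705 - 5p = 4p - 1165, so 3870 = 9p and p* = 430, q* = 555.
Since 252 is below p* = 430, the floor does not bind and the free-market outcome prevails.
Since the control does not bind, no trades are prevented and deadweight loss is zero.

0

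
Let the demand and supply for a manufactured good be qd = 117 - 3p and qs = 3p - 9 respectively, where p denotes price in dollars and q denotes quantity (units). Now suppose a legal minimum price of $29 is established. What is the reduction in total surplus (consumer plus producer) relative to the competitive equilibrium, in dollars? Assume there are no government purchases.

192

Equilibrium: 117 - 3p = 3p - 9, so 126 = 6p and p* = 21, q* = 54.
Because the floor (29) lies above the market-clearing price, it is binding.
At p = 29: qd = 117 - 3·29 = 30 and qs = 3·29 - 9 = 78.
Quantity traded falls to 30. At q = 30 the demand price is (117 - 30)/3 = 29 and the supply price is (9 + 30)/3 = 13.
Deadweight loss = ½ · (29 - 13) · (54 - 30) = ½ · 16 · 24 = 192.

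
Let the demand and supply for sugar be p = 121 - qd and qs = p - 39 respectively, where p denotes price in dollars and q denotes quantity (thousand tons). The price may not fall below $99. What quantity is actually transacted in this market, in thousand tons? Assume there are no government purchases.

22

Rearranging demand gives qd = 121 - p. In a free market, 121 - p = p - 39 gives the equilibrium p* = 80, q* = 41.
Since 99 > 80, the floor is binding.
At p = 99: qd = 121 - 99 = 22 and qs = 99 - 39 = 60.
The quantity actually transacted is the short side, demand: 22.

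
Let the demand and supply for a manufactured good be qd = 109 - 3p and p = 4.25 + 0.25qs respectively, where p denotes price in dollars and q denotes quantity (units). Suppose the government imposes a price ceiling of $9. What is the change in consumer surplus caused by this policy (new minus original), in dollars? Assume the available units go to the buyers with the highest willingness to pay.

-45

Rearranging supply gives qs = 4p - 17. Equilibrium: 109 - 3p = 4p - 17, so 126 = 7p and p* = 18, q* = 55.
Since 9 < 18, the ceiling is binding.
At p = 9: qd = 109 - 3·9 = 82 and qs = 4·9 - 17 = 19.
Consumer surplus without the control is ½ · (109/3 - 18) · 55 = 3025/6.
With the ceiling, 19 units are sold at 9 (assume they go to the highest-value buyers). The demand price at q = 19 is 30, so CS = ½ · [(109/3 - 9) + (30 - 9)] · 19 = 2755/6.
Change in consumer surplus = 2755/6 - 3025/6 = -45.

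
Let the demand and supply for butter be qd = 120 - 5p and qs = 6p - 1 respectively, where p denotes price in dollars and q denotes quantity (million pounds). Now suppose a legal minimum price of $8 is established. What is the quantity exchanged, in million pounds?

Equilibrium: 120 - 5p = 6p - 1, so 121 = 11p and p* = 11, q* = 65.
The floor of 8 is below the equilibrium price 11, so it is not binding; the market clears at p* = 11, q* = 65.

65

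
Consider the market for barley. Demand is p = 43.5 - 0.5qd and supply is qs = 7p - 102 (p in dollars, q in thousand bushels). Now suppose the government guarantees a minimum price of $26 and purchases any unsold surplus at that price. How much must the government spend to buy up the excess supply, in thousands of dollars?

1170

Rearranging demand gives qd = 87 - 2p. Without the control the market clears where 87 - 2p = 7p - 102, i.e. p* = 21 and q* = 45.
Because the floor (26) lies above the market-clearing price, it is binding.
At p = 26: qd = 87 - 2·26 = 35 and qs = 7·26 - 102 = 80.
Surplus = qs - qd = 45.
Government expenditure = surplus × support price = 45 × 26 = 1170.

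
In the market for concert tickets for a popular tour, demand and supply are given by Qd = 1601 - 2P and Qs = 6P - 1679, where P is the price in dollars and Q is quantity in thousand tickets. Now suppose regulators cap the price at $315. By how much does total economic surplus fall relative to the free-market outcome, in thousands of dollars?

108300

In a free market, 1601 - 2P = 6P - 1679 gives the equilibrium P* = 410, Q* = 781.
The ceiling of 315 is below the equilibrium price 410, so it binds.
At P = 315: Qd = 1601 - 2·315 = 971 and Qs = 6·315 - 1679 = 211.
Quantity traded falls to 211. At Q = 211 the demand price is (1601 - 211)/2 = 695 and the supply price is (1679 + 211)/6 = 315.
Deadweight loss = ½ · (695 - 315) · (781 - 211) = ½ · 380 · 570 = 108300.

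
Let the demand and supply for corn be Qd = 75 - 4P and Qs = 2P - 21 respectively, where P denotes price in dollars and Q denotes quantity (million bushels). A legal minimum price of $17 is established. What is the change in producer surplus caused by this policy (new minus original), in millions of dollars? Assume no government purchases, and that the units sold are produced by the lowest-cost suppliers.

Without the control the market clears where 75 - 4P = 2P - 21, i.e. P* = 16 and Q* = 11.
The floor of 17 is above the equilibrium price 16, so it binds.
At P = 17: Qd = 75 - 4·17 = 7 and Qs = 2·17 - 21 = 13.
Producer surplus without the control is ½ · (16 - 10.5) · 11 = 30.25.
With the floor, 7 units are sold at 17. The supply price at Q = 7 is 14, so PS = ½ · [(17 - 10.5) + (17 - 14)] · 7 = 33.25.
Change in producer surplus = 33.25 - 30.25 = 3.

3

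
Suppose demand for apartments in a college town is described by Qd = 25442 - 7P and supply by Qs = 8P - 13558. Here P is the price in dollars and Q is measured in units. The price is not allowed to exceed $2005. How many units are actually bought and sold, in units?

In a free market, 25442 - 7P = 8P - 13558 gives the equilibrium P* = 2600, Q* = 7242.
Because the ceiling (2005) lies below the market-clearing price, it is binding.
At P = 2005: Qd = 25442 - 7·2005 = 11407 and Qs = 8·2005 - 13558 = 2482.
The quantity actually transacted is the short side, supply: 2482.

2482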